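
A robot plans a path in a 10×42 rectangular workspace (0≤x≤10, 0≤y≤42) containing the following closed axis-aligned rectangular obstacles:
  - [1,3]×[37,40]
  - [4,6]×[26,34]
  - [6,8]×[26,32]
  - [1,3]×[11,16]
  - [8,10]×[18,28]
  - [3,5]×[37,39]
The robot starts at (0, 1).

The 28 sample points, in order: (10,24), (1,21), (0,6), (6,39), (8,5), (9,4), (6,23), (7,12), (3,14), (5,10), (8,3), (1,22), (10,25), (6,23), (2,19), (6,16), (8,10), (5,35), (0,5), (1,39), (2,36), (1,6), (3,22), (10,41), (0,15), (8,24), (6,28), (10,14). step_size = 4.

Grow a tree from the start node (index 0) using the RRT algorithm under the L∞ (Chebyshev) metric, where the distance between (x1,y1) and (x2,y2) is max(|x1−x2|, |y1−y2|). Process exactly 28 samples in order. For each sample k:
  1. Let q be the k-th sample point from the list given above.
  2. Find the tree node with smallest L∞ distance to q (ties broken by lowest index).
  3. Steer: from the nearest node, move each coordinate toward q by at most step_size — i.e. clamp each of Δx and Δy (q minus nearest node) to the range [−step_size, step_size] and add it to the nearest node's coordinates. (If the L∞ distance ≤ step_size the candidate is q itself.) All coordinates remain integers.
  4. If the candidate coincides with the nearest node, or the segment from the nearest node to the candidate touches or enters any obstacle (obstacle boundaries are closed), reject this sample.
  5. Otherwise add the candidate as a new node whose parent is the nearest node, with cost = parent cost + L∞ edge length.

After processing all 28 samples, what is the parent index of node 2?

Parent of node 2: 1

1. q=(10,24) nearest=0 d=23 new=(4,5) → add node 1 parent=0 cost=4
2. q=(1,21) nearest=1 d=16 new=(1,9) → add node 2 parent=1 cost=8
3. q=(0,6) nearest=2 d=3 new=(0,6) → add node 3 parent=2 cost=11
4. q=(6,39) nearest=2 d=30 new=(5,13) → blocked by [1,3]×[11,16], reject
5. q=(8,5) nearest=1 d=4 new=(8,5) → add node 4 parent=1 cost=8
6. q=(9,4) nearest=4 d=1 new=(9,4) → add node 5 parent=4 cost=9
7. q=(6,23) nearest=2 d=14 new=(5,13) → blocked by [1,3]×[11,16], reject
8. q=(7,12) nearest=2 d=6 new=(5,12) → add node 6 parent=2 cost=12
9. q=(3,14) nearest=6 d=2 new=(3,14) → blocked by [1,3]×[11,16], reject
10. q=(5,10) nearest=6 d=2 new=(5,10) → add node 7 parent=6 cost=14
11. q=(8,3) nearest=5 d=1 new=(8,3) → add node 8 parent=5 cost=10
12. q=(1,22) nearest=6 d=10 new=(1,16) → blocked by [1,3]×[11,16], reject
13. q=(10,25) nearest=6 d=13 new=(9,16) → add node 9 parent=6 cost=16
14. q=(6,23) nearest=9 d=7 new=(6,20) → add node 10 parent=9 cost=20
15. q=(2,19) nearest=10 d=4 new=(2,19) → add node 11 parent=10 cost=24
16. q=(6,16) nearest=9 d=3 new=(6,16) → add node 12 parent=9 cost=19
17. q=(8,10) nearest=6 d=3 new=(8,10) → add node 13 parent=6 cost=15
18. q=(5,35) nearest=10 d=15 new=(5,24) → add node 14 parent=10 cost=24
19. q=(0,5) nearest=3 d=1 new=(0,5) → add node 15 parent=3 cost=12
20. q=(1,39) nearest=14 d=15 new=(1,28) → add node 16 parent=14 cost=28
21. q=(2,36) nearest=16 d=8 new=(2,32) → add node 17 parent=16 cost=32
22. q=(1,6) nearest=3 d=1 new=(1,6) → add node 18 parent=3 cost=12
23. q=(3,22) nearest=14 d=2 new=(3,22) → add node 19 parent=14 cost=26
24. q=(10,41) nearest=17 d=9 new=(6,36) → blocked by [4,6]×[26,34], reject
25. q=(0,15) nearest=11 d=4 new=(0,15) → add node 20 parent=11 cost=28
26. q=(8,24) nearest=14 d=3 new=(8,24) → blocked by [8,10]×[18,28], reject
27. q=(6,28) nearest=14 d=4 new=(6,28) → blocked by [4,6]×[26,34], reject
28. q=(10,14) nearest=9 d=2 new=(10,14) → add node 21 parent=9 cost=18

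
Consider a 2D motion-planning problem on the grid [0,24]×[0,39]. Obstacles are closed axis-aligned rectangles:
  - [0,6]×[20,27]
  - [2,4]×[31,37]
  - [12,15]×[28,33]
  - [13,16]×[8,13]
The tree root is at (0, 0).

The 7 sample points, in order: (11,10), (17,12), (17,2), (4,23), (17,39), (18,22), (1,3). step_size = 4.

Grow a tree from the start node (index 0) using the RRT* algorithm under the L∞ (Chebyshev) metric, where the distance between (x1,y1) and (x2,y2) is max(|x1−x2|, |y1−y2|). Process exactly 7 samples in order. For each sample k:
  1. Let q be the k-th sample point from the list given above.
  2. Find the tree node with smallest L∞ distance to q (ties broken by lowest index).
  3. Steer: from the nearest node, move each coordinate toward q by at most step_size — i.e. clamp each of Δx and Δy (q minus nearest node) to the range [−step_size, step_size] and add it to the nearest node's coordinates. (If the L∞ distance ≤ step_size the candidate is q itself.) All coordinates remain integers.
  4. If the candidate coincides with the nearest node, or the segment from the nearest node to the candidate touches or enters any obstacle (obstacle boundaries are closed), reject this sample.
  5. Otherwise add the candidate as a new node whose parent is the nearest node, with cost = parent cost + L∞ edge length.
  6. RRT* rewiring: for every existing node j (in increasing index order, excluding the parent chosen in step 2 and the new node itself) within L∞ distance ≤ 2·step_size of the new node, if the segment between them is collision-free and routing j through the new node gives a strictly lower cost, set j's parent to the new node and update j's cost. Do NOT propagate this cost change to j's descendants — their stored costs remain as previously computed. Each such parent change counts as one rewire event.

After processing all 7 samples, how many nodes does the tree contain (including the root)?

Node count: 8

1. q=(11,10) nearest=0 d=11 new=(4,4) → add node 1 parent=0 cost=4
2. q=(17,12) nearest=1 d=13 new=(8,8) → add node 2 parent=1 cost=8
3. q=(17,2) nearest=2 d=9 new=(12,4) → add node 3 parent=2 cost=12
4. q=(4,23) nearest=2 d=15 new=(4,12) → add node 4 parent=2 cost=12
5. q=(17,39) nearest=4 d=27 new=(8,16) → add node 5 parent=4 cost=16
6. q=(18,22) nearest=5 d=10 new=(12,20) → add node 6 parent=5 cost=20
7. q=(1,3) nearest=0 d=3 new=(1,3) → add node 7 parent=0 cost=3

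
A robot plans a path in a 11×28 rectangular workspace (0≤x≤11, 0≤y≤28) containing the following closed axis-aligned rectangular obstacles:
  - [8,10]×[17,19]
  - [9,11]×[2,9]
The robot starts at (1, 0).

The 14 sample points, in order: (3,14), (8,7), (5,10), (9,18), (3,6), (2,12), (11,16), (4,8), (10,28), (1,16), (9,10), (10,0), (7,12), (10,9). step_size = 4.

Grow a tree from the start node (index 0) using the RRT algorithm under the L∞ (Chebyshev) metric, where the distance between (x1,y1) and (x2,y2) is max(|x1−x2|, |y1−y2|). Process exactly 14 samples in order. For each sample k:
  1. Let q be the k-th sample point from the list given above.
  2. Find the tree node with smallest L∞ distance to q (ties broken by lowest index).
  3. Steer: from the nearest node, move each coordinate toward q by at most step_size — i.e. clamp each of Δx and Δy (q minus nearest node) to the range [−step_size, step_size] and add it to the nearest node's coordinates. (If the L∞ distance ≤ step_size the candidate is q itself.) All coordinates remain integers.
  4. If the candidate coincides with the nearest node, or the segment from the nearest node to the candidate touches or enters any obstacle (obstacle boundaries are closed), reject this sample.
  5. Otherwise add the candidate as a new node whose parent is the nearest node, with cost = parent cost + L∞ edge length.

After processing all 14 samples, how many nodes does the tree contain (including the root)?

Node count: 14

1. q=(3,14) nearest=0 d=14 new=(3,4) → add node 1 parent=0 cost=4
2. q=(8,7) nearest=1 d=5 new=(7,7) → add node 2 parent=1 cost=8
3. q=(5,10) nearest=2 d=3 new=(5,10) → add node 3 parent=2 cost=11
4. q=(9,18) nearest=3 d=8 new=(9,14) → add node 4 parent=3 cost=15
5. q=(3,6) nearest=1 d=2 new=(3,6) → add node 5 parent=1 cost=6
6. q=(2,12) nearest=3 d=3 new=(2,12) → add node 6 parent=3 cost=14
7. q=(11,16) nearest=4 d=2 new=(11,16) → add node 7 parent=4 cost=17
8. q=(4,8) nearest=3 d=2 new=(4,8) → add node 8 parent=3 cost=13
9. q=(10,28) nearest=7 d=12 new=(10,20) → add node 9 parent=7 cost=21
10. q=(1,16) nearest=6 d=4 new=(1,16) → add node 10 parent=6 cost=18
11. q=(9,10) nearest=2 d=3 new=(9,10) → add node 11 parent=2 cost=11
12. q=(10,0) nearest=1 d=7 new=(7,0) → add node 12 parent=1 cost=8
13. q=(7,12) nearest=3 d=2 new=(7,12) → add node 13 parent=3 cost=13
14. q=(10,9) nearest=11 d=1 new=(10,9) → blocked by [9,11]×[2,9], reject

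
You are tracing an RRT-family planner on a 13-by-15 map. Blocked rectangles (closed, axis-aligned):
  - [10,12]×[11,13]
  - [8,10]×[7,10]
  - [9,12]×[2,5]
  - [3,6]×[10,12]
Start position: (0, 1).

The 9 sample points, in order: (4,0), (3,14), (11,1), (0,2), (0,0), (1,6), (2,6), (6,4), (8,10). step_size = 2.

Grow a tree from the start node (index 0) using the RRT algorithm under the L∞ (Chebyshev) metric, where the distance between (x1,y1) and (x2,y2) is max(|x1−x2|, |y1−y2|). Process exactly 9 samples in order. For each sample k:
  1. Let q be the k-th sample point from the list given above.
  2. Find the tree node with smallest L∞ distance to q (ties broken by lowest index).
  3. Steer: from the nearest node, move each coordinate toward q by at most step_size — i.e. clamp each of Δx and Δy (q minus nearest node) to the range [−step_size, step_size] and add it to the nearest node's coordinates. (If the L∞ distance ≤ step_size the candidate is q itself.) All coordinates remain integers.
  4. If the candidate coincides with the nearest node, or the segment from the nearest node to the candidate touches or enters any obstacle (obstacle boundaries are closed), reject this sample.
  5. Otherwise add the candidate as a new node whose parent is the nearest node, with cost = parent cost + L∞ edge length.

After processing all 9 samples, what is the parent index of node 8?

1. q=(4,0) nearest=0 d=4 new=(2,0) → add node 1 parent=0 cost=2
2. q=(3,14) nearest=0 d=13 new=(2,3) → add node 2 parent=0 cost=2
3. q=(11,1) nearest=1 d=9 new=(4,1) → add node 3 parent=1 cost=4
4. q=(0,2) nearest=0 d=1 new=(0,2) → add node 4 parent=0 cost=1
5. q=(0,0) nearest=0 d=1 new=(0,0) → add node 5 parent=0 cost=1
6. q=(1,6) nearest=2 d=3 new=(1,5) → add node 6 parent=2 cost=4
7. q=(2,6) nearest=6 d=1 new=(2,6) → add node 7 parent=6 cost=5
8. q=(6,4) nearest=3 d=3 new=(6,3) → add node 8 parent=3 cost=6
9. q=(8,10) nearest=7 d=6 new=(4,8) → add node 9 parent=7 cost=7

Parent of node 8: 3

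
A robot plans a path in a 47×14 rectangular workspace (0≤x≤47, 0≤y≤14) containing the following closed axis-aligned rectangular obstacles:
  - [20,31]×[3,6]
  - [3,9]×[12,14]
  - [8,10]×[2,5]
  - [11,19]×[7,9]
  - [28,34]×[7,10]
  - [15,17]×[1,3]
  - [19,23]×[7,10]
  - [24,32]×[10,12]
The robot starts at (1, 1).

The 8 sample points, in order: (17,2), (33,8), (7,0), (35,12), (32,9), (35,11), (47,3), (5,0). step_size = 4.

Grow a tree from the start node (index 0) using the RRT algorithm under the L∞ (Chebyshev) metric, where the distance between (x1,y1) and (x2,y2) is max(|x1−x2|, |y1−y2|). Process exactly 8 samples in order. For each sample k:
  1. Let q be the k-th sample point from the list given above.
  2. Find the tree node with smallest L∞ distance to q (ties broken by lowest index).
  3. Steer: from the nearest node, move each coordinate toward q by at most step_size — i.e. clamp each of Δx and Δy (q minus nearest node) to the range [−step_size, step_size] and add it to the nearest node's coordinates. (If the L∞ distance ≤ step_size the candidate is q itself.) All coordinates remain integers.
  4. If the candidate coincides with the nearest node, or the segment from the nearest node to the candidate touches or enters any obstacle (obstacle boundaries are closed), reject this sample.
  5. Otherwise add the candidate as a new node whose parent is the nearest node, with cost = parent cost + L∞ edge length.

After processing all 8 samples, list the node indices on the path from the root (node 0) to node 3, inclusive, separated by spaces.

1. q=(17,2) nearest=0 d=16 new=(5,2) → add node 1 parent=0 cost=4
2. q=(33,8) nearest=1 d=28 new=(9,6) → blocked by [8,10]×[2,5], reject
3. q=(7,0) nearest=1 d=2 new=(7,0) → add node 2 parent=1 cost=6
4. q=(35,12) nearest=2 d=28 new=(11,4) → blocked by [8,10]×[2,5], reject
5. q=(32,9) nearest=2 d=25 new=(11,4) → blocked by [8,10]×[2,5], reject
6. q=(35,11) nearest=2 d=28 new=(11,4) → blocked by [8,10]×[2,5], reject
7. q=(47,3) nearest=2 d=40 new=(11,3) → blocked by [8,10]×[2,5], reject
8. q=(5,0) nearest=1 d=2 new=(5,0) → add node 3 parent=1 cost=6

Path: 0 1 3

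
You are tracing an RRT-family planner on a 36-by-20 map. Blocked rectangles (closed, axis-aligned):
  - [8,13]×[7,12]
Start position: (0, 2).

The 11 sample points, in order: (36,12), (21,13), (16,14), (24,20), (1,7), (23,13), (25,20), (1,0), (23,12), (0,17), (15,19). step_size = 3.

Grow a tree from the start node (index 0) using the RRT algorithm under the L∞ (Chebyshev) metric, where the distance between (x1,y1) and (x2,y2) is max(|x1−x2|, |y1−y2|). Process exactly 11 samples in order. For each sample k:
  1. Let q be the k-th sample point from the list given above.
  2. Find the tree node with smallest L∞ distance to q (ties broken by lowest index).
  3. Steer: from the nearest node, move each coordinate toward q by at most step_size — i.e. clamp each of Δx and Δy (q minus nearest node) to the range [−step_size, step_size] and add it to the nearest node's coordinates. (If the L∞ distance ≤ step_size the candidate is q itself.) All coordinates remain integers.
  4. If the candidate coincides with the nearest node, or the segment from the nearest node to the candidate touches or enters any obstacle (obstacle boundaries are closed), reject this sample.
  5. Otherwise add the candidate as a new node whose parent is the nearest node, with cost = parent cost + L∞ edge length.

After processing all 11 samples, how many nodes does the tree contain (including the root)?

Node count: 6

1. q=(36,12) nearest=0 d=36 new=(3,5) → add node 1 parent=0 cost=3
2. q=(21,13) nearest=1 d=18 new=(6,8) → add node 2 parent=1 cost=6
3. q=(16,14) nearest=2 d=10 new=(9,11) → blocked by [8,13]×[7,12], reject
4. q=(24,20) nearest=2 d=18 new=(9,11) → blocked by [8,13]×[7,12], reject
5. q=(1,7) nearest=1 d=2 new=(1,7) → add node 3 parent=1 cost=5
6. q=(23,13) nearest=2 d=17 new=(9,11) → blocked by [8,13]×[7,12], reject
7. q=(25,20) nearest=2 d=19 new=(9,11) → blocked by [8,13]×[7,12], reject
8. q=(1,0) nearest=0 d=2 new=(1,0) → add node 4 parent=0 cost=2
9. q=(23,12) nearest=2 d=17 new=(9,11) → blocked by [8,13]×[7,12], reject
10. q=(0,17) nearest=2 d=9 new=(3,11) → add node 5 parent=2 cost=9
11. q=(15,19) nearest=2 d=11 new=(9,11) → blocked by [8,13]×[7,12], reject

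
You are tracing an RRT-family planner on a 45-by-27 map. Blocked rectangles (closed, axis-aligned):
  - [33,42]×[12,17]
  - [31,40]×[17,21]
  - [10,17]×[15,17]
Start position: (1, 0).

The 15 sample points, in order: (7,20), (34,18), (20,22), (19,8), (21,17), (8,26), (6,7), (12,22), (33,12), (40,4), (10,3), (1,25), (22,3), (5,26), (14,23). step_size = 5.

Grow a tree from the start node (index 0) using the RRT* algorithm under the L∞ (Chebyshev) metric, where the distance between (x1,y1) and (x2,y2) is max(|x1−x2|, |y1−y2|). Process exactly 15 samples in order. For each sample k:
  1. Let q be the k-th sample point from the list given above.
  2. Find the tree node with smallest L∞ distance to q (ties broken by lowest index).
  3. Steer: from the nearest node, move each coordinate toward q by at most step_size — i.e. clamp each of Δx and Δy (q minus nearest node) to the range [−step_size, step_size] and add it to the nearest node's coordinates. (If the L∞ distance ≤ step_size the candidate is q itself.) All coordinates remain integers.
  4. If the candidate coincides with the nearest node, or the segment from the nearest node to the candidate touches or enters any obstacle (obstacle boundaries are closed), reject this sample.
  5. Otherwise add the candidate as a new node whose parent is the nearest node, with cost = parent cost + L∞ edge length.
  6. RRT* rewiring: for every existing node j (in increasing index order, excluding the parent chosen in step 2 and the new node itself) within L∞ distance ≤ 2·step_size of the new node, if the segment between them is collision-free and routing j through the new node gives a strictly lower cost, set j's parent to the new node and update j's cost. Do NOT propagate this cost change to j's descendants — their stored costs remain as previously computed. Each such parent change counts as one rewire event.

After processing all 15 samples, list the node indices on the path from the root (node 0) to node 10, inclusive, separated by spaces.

1. q=(7,20) nearest=0 d=20 new=(6,5) → add node 1 parent=0 cost=5
2. q=(34,18) nearest=1 d=28 new=(11,10) → add node 2 parent=1 cost=10
3. q=(20,22) nearest=2 d=12 new=(16,15) → blocked by [10,17]×[15,17], reject
4. q=(19,8) nearest=2 d=8 new=(16,8) → add node 3 parent=2 cost=15
5. q=(21,17) nearest=3 d=9 new=(21,13) → add node 4 parent=3 cost=20
6. q=(8,26) nearest=4 d=13 new=(16,18) → blocked by [10,17]×[15,17], reject
7. q=(6,7) nearest=1 d=2 new=(6,7) → add node 5 parent=1 cost=7
8. q=(12,22) nearest=4 d=9 new=(16,18) → blocked by [10,17]×[15,17], reject
9. q=(33,12) nearest=4 d=12 new=(26,12) → add node 6 parent=4 cost=25
10. q=(40,4) nearest=6 d=14 new=(31,7) → add node 7 parent=6 cost=30
11. q=(10,3) nearest=1 d=4 new=(10,3) → add node 8 parent=1 cost=9
12. q=(1,25) nearest=2 d=15 new=(6,15) → add node 9 parent=2 cost=15
13. q=(22,3) nearest=3 d=6 new=(21,3) → add node 10 parent=3 cost=20
14. q=(5,26) nearest=9 d=11 new=(5,20) → add node 11 parent=9 cost=20
15. q=(14,23) nearest=9 d=8 new=(11,20) → add node 12 parent=9 cost=20

Path: 0 1 2 3 10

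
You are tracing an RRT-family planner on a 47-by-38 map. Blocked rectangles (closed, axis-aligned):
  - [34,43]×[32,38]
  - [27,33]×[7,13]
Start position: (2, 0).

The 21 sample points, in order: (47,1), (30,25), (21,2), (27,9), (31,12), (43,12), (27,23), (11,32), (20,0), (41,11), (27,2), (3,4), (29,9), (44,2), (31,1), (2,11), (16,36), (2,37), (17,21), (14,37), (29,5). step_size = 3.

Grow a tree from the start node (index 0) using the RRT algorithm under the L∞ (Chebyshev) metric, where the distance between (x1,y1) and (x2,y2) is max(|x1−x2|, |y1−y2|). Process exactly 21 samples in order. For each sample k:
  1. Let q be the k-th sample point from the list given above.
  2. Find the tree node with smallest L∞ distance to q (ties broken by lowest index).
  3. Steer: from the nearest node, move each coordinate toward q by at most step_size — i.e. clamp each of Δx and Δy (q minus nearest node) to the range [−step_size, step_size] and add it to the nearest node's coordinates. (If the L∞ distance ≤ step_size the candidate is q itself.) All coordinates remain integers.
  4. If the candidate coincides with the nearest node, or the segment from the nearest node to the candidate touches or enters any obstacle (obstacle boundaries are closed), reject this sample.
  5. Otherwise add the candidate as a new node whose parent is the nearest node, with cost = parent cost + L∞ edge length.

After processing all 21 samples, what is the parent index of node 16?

Parent of node 16: 15

1. q=(47,1) nearest=0 d=45 new=(5,1) → add node 1 parent=0 cost=3
2. q=(30,25) nearest=1 d=25 new=(8,4) → add node 2 parent=1 cost=6
3. q=(21,2) nearest=2 d=13 new=(11,2) → add node 3 parent=2 cost=9
4. q=(27,9) nearest=3 d=16 new=(14,5) → add node 4 parent=3 cost=12
5. q=(31,12) nearest=4 d=17 new=(17,8) → add node 5 parent=4 cost=15
6. q=(43,12) nearest=5 d=26 new=(20,11) → add node 6 parent=5 cost=18
7. q=(27,23) nearest=6 d=12 new=(23,14) → add node 7 parent=6 cost=21
8. q=(11,32) nearest=7 d=18 new=(20,17) → add node 8 parent=7 cost=24
9. q=(20,0) nearest=4 d=6 new=(17,2) → add node 9 parent=4 cost=15
10. q=(41,11) nearest=7 d=18 new=(26,11) → add node 10 parent=7 cost=24
11. q=(27,2) nearest=6 d=9 new=(23,8) → add node 11 parent=6 cost=21
12. q=(3,4) nearest=1 d=3 new=(3,4) → add node 12 parent=1 cost=6
13. q=(29,9) nearest=10 d=3 new=(29,9) → blocked by [27,33]×[7,13], reject
14. q=(44,2) nearest=10 d=18 new=(29,8) → blocked by [27,33]×[7,13], reject
15. q=(31,1) nearest=11 d=8 new=(26,5) → add node 13 parent=11 cost=24
16. q=(2,11) nearest=2 d=7 new=(5,7) → add node 14 parent=2 cost=9
17. q=(16,36) nearest=8 d=19 new=(17,20) → add node 15 parent=8 cost=27
18. q=(2,37) nearest=15 d=17 new=(14,23) → add node 16 parent=15 cost=30
19. q=(17,21) nearest=15 d=1 new=(17,21) → add node 17 parent=15 cost=28
20. q=(14,37) nearest=16 d=14 new=(14,26) → add node 18 parent=16 cost=33
21. q=(29,5) nearest=13 d=3 new=(29,5) → add node 19 parent=13 cost=27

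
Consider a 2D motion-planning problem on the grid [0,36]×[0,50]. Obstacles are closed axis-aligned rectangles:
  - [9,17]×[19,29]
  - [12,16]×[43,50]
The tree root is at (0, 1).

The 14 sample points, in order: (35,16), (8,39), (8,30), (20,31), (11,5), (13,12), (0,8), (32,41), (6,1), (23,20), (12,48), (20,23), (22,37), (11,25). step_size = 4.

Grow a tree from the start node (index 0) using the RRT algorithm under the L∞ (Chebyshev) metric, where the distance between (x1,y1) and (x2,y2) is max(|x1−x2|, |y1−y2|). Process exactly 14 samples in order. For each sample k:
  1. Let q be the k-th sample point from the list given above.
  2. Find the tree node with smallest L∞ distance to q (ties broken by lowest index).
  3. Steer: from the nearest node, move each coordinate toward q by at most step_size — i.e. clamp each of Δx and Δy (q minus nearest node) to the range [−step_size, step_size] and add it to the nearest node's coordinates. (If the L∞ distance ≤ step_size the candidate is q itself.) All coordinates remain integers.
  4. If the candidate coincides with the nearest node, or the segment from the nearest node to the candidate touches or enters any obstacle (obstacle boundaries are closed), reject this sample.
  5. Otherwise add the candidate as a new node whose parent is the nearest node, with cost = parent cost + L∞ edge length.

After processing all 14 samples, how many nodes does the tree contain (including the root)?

Node count: 9

1. q=(35,16) nearest=0 d=35 new=(4,5) → add node 1 parent=0 cost=4
2. q=(8,39) nearest=1 d=34 new=(8,9) → add node 2 parent=1 cost=8
3. q=(8,30) nearest=2 d=21 new=(8,13) → add node 3 parent=2 cost=12
4. q=(20,31) nearest=3 d=18 new=(12,17) → add node 4 parent=3 cost=16
5. q=(11,5) nearest=2 d=4 new=(11,5) → add node 5 parent=2 cost=12
6. q=(13,12) nearest=2 d=5 new=(12,12) → add node 6 parent=2 cost=12
7. q=(0,8) nearest=1 d=4 new=(0,8) → add node 7 parent=1 cost=8
8. q=(32,41) nearest=4 d=24 new=(16,21) → blocked by [9,17]×[19,29], reject
9. q=(6,1) nearest=1 d=4 new=(6,1) → add node 8 parent=1 cost=8
10. q=(23,20) nearest=4 d=11 new=(16,20) → blocked by [9,17]×[19,29], reject
11. q=(12,48) nearest=4 d=31 new=(12,21) → blocked by [9,17]×[19,29], reject
12. q=(20,23) nearest=4 d=8 new=(16,21) → blocked by [9,17]×[19,29], reject
13. q=(22,37) nearest=4 d=20 new=(16,21) → blocked by [9,17]×[19,29], reject
14. q=(11,25) nearest=4 d=8 new=(11,21) → blocked by [9,17]×[19,29], reject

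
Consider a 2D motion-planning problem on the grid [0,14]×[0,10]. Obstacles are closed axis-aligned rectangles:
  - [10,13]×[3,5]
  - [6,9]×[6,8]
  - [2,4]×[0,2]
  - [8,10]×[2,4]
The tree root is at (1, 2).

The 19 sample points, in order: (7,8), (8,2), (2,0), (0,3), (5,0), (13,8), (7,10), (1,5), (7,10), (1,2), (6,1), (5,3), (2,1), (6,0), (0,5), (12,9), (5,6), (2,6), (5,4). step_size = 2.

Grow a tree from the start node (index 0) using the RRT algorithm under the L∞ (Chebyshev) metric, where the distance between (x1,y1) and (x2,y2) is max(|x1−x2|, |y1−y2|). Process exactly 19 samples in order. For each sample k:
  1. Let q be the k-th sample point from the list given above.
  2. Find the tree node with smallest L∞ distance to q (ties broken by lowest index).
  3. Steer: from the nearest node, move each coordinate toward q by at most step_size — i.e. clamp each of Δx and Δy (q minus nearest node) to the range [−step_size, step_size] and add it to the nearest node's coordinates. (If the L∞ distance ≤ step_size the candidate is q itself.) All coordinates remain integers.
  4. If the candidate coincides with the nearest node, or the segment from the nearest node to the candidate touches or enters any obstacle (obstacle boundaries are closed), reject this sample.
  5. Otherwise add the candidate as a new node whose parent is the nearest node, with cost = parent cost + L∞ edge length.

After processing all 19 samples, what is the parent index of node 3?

Parent of node 3: 0

1. q=(7,8) nearest=0 d=6 new=(3,4) → add node 1 parent=0 cost=2
2. q=(8,2) nearest=1 d=5 new=(5,2) → add node 2 parent=1 cost=4
3. q=(2,0) nearest=0 d=2 new=(2,0) → blocked by [2,4]×[0,2], reject
4. q=(0,3) nearest=0 d=1 new=(0,3) → add node 3 parent=0 cost=1
5. q=(5,0) nearest=2 d=2 new=(5,0) → add node 4 parent=2 cost=6
6. q=(13,8) nearest=2 d=8 new=(7,4) → add node 5 parent=2 cost=6
7. q=(7,10) nearest=1 d=6 new=(5,6) → add node 6 parent=1 cost=4
8. q=(1,5) nearest=1 d=2 new=(1,5) → add node 7 parent=1 cost=4
9. q=(7,10) nearest=6 d=4 new=(7,8) → blocked by [6,9]×[6,8], reject
10. q=(1,2) nearest=0 d=0 → coincident, reject
11. q=(6,1) nearest=2 d=1 new=(6,1) → add node 8 parent=2 cost=5
12. q=(5,3) nearest=2 d=1 new=(5,3) → add node 9 parent=2 cost=5
13. q=(2,1) nearest=0 d=1 new=(2,1) → blocked by [2,4]×[0,2], reject
14. q=(6,0) nearest=4 d=1 new=(6,0) → add node 10 parent=4 cost=7
15. q=(0,5) nearest=7 d=1 new=(0,5) → add node 11 parent=7 cost=5
16. q=(12,9) nearest=5 d=5 new=(9,6) → blocked by [6,9]×[6,8], reject
17. q=(5,6) nearest=6 d=0 → coincident, reject
18. q=(2,6) nearest=7 d=1 new=(2,6) → add node 12 parent=7 cost=5
19. q=(5,4) nearest=9 d=1 new=(5,4) → add node 13 parent=9 cost=6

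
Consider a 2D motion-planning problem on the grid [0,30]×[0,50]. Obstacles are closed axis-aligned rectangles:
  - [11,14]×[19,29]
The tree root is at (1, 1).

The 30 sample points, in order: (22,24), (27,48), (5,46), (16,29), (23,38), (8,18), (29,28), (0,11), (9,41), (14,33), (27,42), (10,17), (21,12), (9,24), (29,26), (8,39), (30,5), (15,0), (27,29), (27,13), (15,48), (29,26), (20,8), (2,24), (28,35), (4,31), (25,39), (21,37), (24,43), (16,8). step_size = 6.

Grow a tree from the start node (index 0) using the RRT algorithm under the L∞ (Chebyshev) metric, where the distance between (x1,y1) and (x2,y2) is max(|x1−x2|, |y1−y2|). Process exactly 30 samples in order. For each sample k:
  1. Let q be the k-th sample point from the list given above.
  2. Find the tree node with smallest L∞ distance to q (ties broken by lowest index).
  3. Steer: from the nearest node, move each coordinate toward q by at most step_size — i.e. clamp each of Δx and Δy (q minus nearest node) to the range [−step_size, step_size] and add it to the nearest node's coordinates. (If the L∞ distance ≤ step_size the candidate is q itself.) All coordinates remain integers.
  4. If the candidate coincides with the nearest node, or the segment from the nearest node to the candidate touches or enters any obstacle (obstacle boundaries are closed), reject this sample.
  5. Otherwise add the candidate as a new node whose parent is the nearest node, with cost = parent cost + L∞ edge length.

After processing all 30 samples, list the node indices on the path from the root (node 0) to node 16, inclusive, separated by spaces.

1. q=(22,24) nearest=0 d=23 new=(7,7) → add node 1 parent=0 cost=6
2. q=(27,48) nearest=1 d=41 new=(13,13) → add node 2 parent=1 cost=12
3. q=(5,46) nearest=2 d=33 new=(7,19) → add node 3 parent=2 cost=18
4. q=(16,29) nearest=3 d=10 new=(13,25) → blocked by [11,14]×[19,29], reject
5. q=(23,38) nearest=3 d=19 new=(13,25) → blocked by [11,14]×[19,29], reject
6. q=(8,18) nearest=3 d=1 new=(8,18) → add node 4 parent=3 cost=19
7. q=(29,28) nearest=2 d=16 new=(19,19) → add node 5 parent=2 cost=18
8. q=(0,11) nearest=1 d=7 new=(1,11) → add node 6 parent=1 cost=12
9. q=(9,41) nearest=3 d=22 new=(9,25) → add node 7 parent=3 cost=24
10. q=(14,33) nearest=7 d=8 new=(14,31) → blocked by [11,14]×[19,29], reject
11. q=(27,42) nearest=7 d=18 new=(15,31) → blocked by [11,14]×[19,29], reject
12. q=(10,17) nearest=4 d=2 new=(10,17) → add node 8 parent=4 cost=21
13. q=(21,12) nearest=5 d=7 new=(21,13) → add node 9 parent=5 cost=24
14. q=(9,24) nearest=7 d=1 new=(9,24) → add node 10 parent=7 cost=25
15. q=(29,26) nearest=5 d=10 new=(25,25) → add node 11 parent=5 cost=24
16. q=(8,39) nearest=7 d=14 new=(8,31) → add node 12 parent=7 cost=30
17. q=(30,5) nearest=9 d=9 new=(27,7) → add node 13 parent=9 cost=30
18. q=(15,0) nearest=1 d=8 new=(13,1) → add node 14 parent=1 cost=12
19. q=(27,29) nearest=11 d=4 new=(27,29) → add node 15 parent=11 cost=28
20. q=(27,13) nearest=9 d=6 new=(27,13) → add node 16 parent=9 cost=30
21. q=(15,48) nearest=12 d=17 new=(14,37) → add node 17 parent=12 cost=36
22. q=(29,26) nearest=15 d=3 new=(29,26) → add node 18 parent=15 cost=31
23. q=(20,8) nearest=9 d=5 new=(20,8) → add node 19 parent=9 cost=29
24. q=(2,24) nearest=3 d=5 new=(2,24) → add node 20 parent=3 cost=23
25. q=(28,35) nearest=15 d=6 new=(28,35) → add node 21 parent=15 cost=34
26. q=(4,31) nearest=12 d=4 new=(4,31) → add node 22 parent=12 cost=34
27. q=(25,39) nearest=21 d=4 new=(25,39) → add node 23 parent=21 cost=38
28. q=(21,37) nearest=23 d=4 new=(21,37) → add node 24 parent=23 cost=42
29. q=(24,43) nearest=23 d=4 new=(24,43) → add node 25 parent=23 cost=42
30. q=(16,8) nearest=19 d=4 new=(16,8) → add node 26 parent=19 cost=33

Path: 0 1 2 5 9 16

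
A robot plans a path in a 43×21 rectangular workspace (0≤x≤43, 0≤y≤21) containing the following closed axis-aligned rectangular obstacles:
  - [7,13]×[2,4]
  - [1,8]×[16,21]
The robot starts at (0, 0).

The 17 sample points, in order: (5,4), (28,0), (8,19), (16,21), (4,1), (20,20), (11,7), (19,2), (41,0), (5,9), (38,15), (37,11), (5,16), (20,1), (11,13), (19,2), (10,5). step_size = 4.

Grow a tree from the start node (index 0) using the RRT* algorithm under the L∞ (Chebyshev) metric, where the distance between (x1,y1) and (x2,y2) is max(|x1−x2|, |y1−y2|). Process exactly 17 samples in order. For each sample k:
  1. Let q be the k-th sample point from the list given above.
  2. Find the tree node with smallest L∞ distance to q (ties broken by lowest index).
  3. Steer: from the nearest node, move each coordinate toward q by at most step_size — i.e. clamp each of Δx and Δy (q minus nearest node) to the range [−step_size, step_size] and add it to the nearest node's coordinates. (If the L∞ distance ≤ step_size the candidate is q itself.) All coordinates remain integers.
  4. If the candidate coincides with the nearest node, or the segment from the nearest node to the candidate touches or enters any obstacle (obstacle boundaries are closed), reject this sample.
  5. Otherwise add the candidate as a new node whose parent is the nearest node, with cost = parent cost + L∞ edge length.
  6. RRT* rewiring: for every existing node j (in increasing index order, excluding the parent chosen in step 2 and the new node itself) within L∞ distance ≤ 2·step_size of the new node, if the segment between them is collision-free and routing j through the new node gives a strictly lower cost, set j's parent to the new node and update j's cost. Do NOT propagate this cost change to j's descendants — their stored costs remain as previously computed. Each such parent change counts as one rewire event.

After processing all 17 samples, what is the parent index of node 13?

Parent of node 13: 8

1. q=(5,4) nearest=0 d=5 new=(4,4) → add node 1 parent=0 cost=4
2. q=(28,0) nearest=1 d=24 new=(8,0) → add node 2 parent=1 cost=8
3. q=(8,19) nearest=1 d=15 new=(8,8) → add node 3 parent=1 cost=8
4. q=(16,21) nearest=3 d=13 new=(12,12) → add node 4 parent=3 cost=12
5. q=(4,1) nearest=1 d=3 new=(4,1) → add node 5 parent=1 cost=7
6. q=(20,20) nearest=4 d=8 new=(16,16) → add node 6 parent=4 cost=16
7. q=(11,7) nearest=3 d=3 new=(11,7) → add node 7 parent=3 cost=11
8. q=(19,2) nearest=7 d=8 new=(15,3) → add node 8 parent=7 cost=15
9. q=(41,0) nearest=6 d=25 new=(20,12) → add node 9 parent=6 cost=20
10. q=(5,9) nearest=3 d=3 new=(5,9) → add node 10 parent=3 cost=11
11. q=(38,15) nearest=9 d=18 new=(24,15) → add node 11 parent=9 cost=24
12. q=(37,11) nearest=11 d=13 new=(28,11) → add node 12 parent=11 cost=28
13. q=(5,16) nearest=4 d=7 new=(8,16) → blocked by [1,8]×[16,21], reject
14. q=(20,1) nearest=8 d=5 new=(19,1) → add node 13 parent=8 cost=19
15. q=(11,13) nearest=4 d=1 new=(11,13) → add node 14 parent=4 cost=13
16. q=(19,2) nearest=13 d=1 new=(19,2) → add node 15 parent=13 cost=20
17. q=(10,5) nearest=7 d=2 new=(10,5) → add node 16 parent=7 cost=13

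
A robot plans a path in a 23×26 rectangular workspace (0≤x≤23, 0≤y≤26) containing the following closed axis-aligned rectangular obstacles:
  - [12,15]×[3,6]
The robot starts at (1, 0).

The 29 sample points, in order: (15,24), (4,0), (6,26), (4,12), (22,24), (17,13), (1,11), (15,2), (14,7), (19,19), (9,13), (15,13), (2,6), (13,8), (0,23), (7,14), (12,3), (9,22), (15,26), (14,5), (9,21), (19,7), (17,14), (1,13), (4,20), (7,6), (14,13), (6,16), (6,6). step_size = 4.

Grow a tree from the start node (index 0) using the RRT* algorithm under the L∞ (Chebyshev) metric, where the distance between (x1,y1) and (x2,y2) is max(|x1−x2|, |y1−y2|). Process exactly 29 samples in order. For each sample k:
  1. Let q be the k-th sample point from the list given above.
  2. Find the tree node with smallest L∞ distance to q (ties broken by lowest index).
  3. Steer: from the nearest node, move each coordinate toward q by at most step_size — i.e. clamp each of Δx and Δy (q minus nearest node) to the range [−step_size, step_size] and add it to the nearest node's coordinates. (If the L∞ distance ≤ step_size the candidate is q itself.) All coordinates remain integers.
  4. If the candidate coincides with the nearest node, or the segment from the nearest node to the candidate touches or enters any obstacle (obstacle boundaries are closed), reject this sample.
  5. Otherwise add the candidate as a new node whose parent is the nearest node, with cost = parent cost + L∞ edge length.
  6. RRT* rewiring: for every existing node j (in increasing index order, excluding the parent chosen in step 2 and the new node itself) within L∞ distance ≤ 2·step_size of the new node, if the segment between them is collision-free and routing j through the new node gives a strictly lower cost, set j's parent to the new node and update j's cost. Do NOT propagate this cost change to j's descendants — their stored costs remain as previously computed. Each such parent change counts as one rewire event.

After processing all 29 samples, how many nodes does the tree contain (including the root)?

Node count: 25

1. q=(15,24) nearest=0 d=24 new=(5,4) → add node 1 parent=0 cost=4
2. q=(4,0) nearest=0 d=3 new=(4,0) → add node 2 parent=0 cost=3
3. q=(6,26) nearest=1 d=22 new=(6,8) → add node 3 parent=1 cost=8
4. q=(4,12) nearest=3 d=4 new=(4,12) → add node 4 parent=3 cost=12
5. q=(22,24) nearest=3 d=16 new=(10,12) → add node 5 parent=3 cost=12
6. q=(17,13) nearest=5 d=7 new=(14,13) → add node 6 parent=5 cost=16
7. q=(1,11) nearest=4 d=3 new=(1,11) → add node 7 parent=4 cost=15
8. q=(15,2) nearest=3 d=9 new=(10,4) → add node 8 parent=3 cost=12
9. q=(14,7) nearest=8 d=4 new=(14,7) → blocked by [12,15]×[3,6], reject
10. q=(19,19) nearest=6 d=6 new=(18,17) → add node 9 parent=6 cost=20
11. q=(9,13) nearest=5 d=1 new=(9,13) → add node 10 parent=5 cost=13
12. q=(15,13) nearest=6 d=1 new=(15,13) → add node 11 parent=6 cost=17
13. q=(2,6) nearest=1 d=3 new=(2,6) → add node 12 parent=1 cost=7; rewire 7→12 (12<15)
14. q=(13,8) nearest=5 d=4 new=(13,8) → add node 13 parent=5 cost=16
15. q=(0,23) nearest=10 d=10 new=(5,17) → add node 14 parent=10 cost=17
16. q=(7,14) nearest=10 d=2 new=(7,14) → add node 15 parent=10 cost=15
17. q=(12,3) nearest=8 d=2 new=(12,3) → blocked by [12,15]×[3,6], reject
18. q=(9,22) nearest=14 d=5 new=(9,21) → add node 16 parent=14 cost=21
19. q=(15,26) nearest=16 d=6 new=(13,25) → add node 17 parent=16 cost=25
20. q=(14,5) nearest=13 d=3 new=(14,5) → blocked by [12,15]×[3,6], reject
21. q=(9,21) nearest=16 d=0 → coincident, reject
22. q=(19,7) nearest=6 d=6 new=(18,9) → add node 18 parent=6 cost=20
23. q=(17,14) nearest=11 d=2 new=(17,14) → add node 19 parent=11 cost=19
24. q=(1,13) nearest=7 d=2 new=(1,13) → add node 20 parent=7 cost=14
25. q=(4,20) nearest=14 d=3 new=(4,20) → add node 21 parent=14 cost=20
26. q=(7,6) nearest=1 d=2 new=(7,6) → add node 22 parent=1 cost=6; rewire 6→22 (13<16); rewire 8→22 (9<12); rewire 11→22 (14<17); rewire 13→22 (12<16); rewire 15→22 (14<15); rewire 20→22 (13<14)
27. q=(14,13) nearest=6 d=0 → coincident, reject
28. q=(6,16) nearest=14 d=1 new=(6,16) → add node 23 parent=14 cost=18
29. q=(6,6) nearest=22 d=1 new=(6,6) → add node 24 parent=22 cost=7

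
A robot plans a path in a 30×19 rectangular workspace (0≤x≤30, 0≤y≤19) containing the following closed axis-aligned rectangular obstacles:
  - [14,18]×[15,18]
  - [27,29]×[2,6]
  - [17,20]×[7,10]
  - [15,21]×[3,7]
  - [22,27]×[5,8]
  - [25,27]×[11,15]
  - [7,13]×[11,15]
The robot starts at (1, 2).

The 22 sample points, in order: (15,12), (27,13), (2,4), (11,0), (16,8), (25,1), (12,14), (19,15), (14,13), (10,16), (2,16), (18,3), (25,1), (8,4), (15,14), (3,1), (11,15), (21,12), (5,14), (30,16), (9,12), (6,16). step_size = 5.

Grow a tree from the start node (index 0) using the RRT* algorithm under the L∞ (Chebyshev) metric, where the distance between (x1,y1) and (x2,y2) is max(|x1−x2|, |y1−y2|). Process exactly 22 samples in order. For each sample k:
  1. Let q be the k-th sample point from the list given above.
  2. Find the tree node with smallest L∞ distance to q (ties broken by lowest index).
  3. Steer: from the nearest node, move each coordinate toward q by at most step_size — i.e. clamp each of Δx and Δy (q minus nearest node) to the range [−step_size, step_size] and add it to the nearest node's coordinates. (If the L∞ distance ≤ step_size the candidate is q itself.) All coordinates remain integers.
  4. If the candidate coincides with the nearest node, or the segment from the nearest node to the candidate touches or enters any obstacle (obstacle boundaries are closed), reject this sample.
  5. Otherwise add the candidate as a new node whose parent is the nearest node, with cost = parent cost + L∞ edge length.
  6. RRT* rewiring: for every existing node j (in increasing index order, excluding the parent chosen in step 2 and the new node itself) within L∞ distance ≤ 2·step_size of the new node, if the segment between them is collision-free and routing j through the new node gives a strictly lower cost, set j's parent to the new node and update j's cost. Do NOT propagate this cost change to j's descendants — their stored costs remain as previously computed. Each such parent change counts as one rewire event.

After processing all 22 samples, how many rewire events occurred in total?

1. q=(15,12) nearest=0 d=14 new=(6,7) → add node 1 parent=0 cost=5
2. q=(27,13) nearest=1 d=21 new=(11,12) → blocked by [7,13]×[11,15], reject
3. q=(2,4) nearest=0 d=2 new=(2,4) → add node 2 parent=0 cost=2
4. q=(11,0) nearest=1 d=7 new=(11,2) → add node 3 parent=1 cost=10
5. q=(16,8) nearest=3 d=6 new=(16,7) → blocked by [15,21]×[3,7], reject
6. q=(25,1) nearest=3 d=14 new=(16,1) → add node 4 parent=3 cost=15
7. q=(12,14) nearest=1 d=7 new=(11,12) → blocked by [7,13]×[11,15], reject
8. q=(19,15) nearest=1 d=13 new=(11,12) → blocked by [7,13]×[11,15], reject
9. q=(14,13) nearest=1 d=8 new=(11,12) → blocked by [7,13]×[11,15], reject
10. q=(10,16) nearest=1 d=9 new=(10,12) → blocked by [7,13]×[11,15], reject
11. q=(2,16) nearest=1 d=9 new=(2,12) → add node 5 parent=1 cost=10
12. q=(18,3) nearest=4 d=2 new=(18,3) → blocked by [15,21]×[3,7], reject
13. q=(25,1) nearest=4 d=9 new=(21,1) → add node 6 parent=4 cost=20
14. q=(8,4) nearest=1 d=3 new=(8,4) → add node 7 parent=1 cost=8
15. q=(15,14) nearest=1 d=9 new=(11,12) → blocked by [7,13]×[11,15], reject
16. q=(3,1) nearest=0 d=2 new=(3,1) → add node 8 parent=0 cost=2; rewire 7→8 (7<8)
17. q=(11,15) nearest=1 d=8 new=(11,12) → blocked by [7,13]×[11,15], reject
18. q=(21,12) nearest=3 d=10 new=(16,7) → blocked by [15,21]×[3,7], reject
19. q=(5,14) nearest=5 d=3 new=(5,14) → add node 9 parent=5 cost=13
20. q=(30,16) nearest=4 d=15 new=(21,6) → blocked by [15,21]×[3,7], reject
21. q=(9,12) nearest=9 d=4 new=(9,12) → blocked by [7,13]×[11,15], reject
22. q=(6,16) nearest=9 d=2 new=(6,16) → add node 10 parent=9 cost=15

Rewire events: 1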